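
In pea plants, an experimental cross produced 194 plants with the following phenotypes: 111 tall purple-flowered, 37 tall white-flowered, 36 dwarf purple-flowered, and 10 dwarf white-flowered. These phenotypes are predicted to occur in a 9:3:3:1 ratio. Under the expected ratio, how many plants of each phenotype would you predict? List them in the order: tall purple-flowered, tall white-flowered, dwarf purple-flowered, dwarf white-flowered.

Total ratio parts = 16. Expected numbers out of 194:
  tall purple-flowered: 194 × 9/16 = 109.125
  tall white-flowered: 194 × 3/16 = 36.375
  dwarf purple-flowered: 194 × 3/16 = 36.375
  dwarf white-flowered: 194 × 1/16 = 12.125

109.125, 36.375, 36.375, 12.125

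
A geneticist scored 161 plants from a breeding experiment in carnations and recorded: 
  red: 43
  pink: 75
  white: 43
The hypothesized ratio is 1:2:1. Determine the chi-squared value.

0.752

The 1:2:1 ratio has 4 parts, so with N = 161 the expected counts are:
  red: 161 × 1/4 = 40.25
  pink: 161 × 2/4 = 80.5
  white: 161 × 1/4 = 40.25
χ² = Σ (O − E)² / E
  red: (43 − 40.25)² / 40.25 = 0.1879
  pink: (75 − 80.5)² / 80.5 = 0.3758
  white: (43 − 40.25)² / 40.25 = 0.1879
χ² = 0.1879 + 0.3758 + 0.1879 = 0.7516 ≈ 0.752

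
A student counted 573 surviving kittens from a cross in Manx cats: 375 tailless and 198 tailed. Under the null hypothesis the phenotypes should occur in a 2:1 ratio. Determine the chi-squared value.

Under the 2:1 hypothesis (Σ ratio = 3, N = 573):
  tailless: 573 × 2/3 = 382
  tailed: 573 × 1/3 = 191
χ² = Σ (O − E)² / E
  tailless: (375 − 382)² / 382 = 0.1283
  tailed: (198 − 191)² / 191 = 0.2565
χ² = 0.1283 + 0.2565 = 0.3848 ≈ 0.385

0.385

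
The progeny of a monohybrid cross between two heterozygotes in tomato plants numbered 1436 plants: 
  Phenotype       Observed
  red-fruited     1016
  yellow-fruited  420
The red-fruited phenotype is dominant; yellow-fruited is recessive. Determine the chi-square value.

13.820

For a monohybrid cross between heterozygotes with complete dominance, the expected phenotypic ratio is 3:1.
Under the 3:1 hypothesis (Σ ratio = 4, N = 1436):
  red-fruited: 1436 × 3/4 = 1077
  yellow-fruited: 1436 × 1/4 = 359
χ² = Σ (O − E)² / E
  red-fruited: (1016 − 1077)² / 1077 = 3.4550
  yellow-fruited: (420 − 359)² / 359 = 10.3649
χ² = 3.4550 + 10.3649 = 13.8199 ≈ 13.820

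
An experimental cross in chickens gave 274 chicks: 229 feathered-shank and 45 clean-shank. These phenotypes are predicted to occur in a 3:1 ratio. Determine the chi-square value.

The 3:1 ratio has 4 parts, so with N = 274 the expected counts are:
  feathered-shank: 274 × 3/4 = 205.5
  clean-shank: 274 × 1/4 = 68.5
χ² = Σ (O − E)² / E
  feathered-shank: (229 − 205.5)² / 205.5 = 2.6873
  clean-shank: (45 − 68.5)² / 68.5 = 8.0620
χ² = 2.6873 + 8.0620 = 10.7493 ≈ 10.749

10.749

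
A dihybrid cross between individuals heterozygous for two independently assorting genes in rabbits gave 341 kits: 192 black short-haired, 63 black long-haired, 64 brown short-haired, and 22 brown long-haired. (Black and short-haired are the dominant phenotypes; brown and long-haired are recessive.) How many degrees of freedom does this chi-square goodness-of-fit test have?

A dihybrid F₂ with independent assortment and complete dominance at both loci gives a 9:3:3:1 phenotypic ratio.
A goodness-of-fit test with 4 phenotype classes has df = 4 − 1 = 3.

3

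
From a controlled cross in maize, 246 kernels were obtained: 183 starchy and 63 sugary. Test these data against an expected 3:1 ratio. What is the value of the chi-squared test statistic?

Expected counts for N = 246 under a 3:1 ratio (total parts = 4):
  starchy: 246 × 3/4 = 184.5
  sugary: 246 × 1/4 = 61.5
χ² = Σ (O − E)² / E
  starchy: (183 − 184.5)² / 184.5 = 0.0122
  sugary: (63 − 61.5)² / 61.5 = 0.0366
χ² = 0.0122 + 0.0366 = 0.0488 ≈ 0.049

0.049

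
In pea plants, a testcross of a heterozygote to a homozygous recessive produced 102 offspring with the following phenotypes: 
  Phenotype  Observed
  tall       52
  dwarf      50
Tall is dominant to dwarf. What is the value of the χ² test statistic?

0.039

A testcross of a heterozygote (Aa × aa) gives a 1:1 phenotypic ratio.
The 1:1 ratio has 2 parts, so with N = 102 the expected counts are:
  tall: 102 × 1/2 = 51
  dwarf: 102 × 1/2 = 51
χ² = Σ (O − E)² / E
  tall: (52 − 51)² / 51 = 0.0196
  dwarf: (50 − 51)² / 51 = 0.0196
χ² = 0.0196 + 0.0196 = 0.0392 ≈ 0.039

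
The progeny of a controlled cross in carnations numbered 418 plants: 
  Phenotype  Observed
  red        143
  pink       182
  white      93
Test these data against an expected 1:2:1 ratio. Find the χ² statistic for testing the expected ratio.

Under the 1:2:1 hypothesis (Σ ratio = 4, N = 418):
  red: 418 × 1/4 = 104.5
  pink: 418 × 2/4 = 209
  white: 418 × 1/4 = 104.5
χ² = Σ (O − E)² / E
  red: (143 − 104.5)² / 104.5 = 14.1842
  pink: (182 − 209)² / 209 = 3.4880
  white: (93 − 104.5)² / 104.5 = 1.2656
χ² = 14.1842 + 3.4880 + 1.2656 = 18.9378 ≈ 18.938

18.938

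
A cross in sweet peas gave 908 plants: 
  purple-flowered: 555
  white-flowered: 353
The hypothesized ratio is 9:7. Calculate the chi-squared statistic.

8.763

Total ratio parts = 16. Expected numbers out of 908:
  purple-flowered: 908 × 9/16 = 510.75
  white-flowered: 908 × 7/16 = 397.25
χ² = Σ (O − E)² / E
  purple-flowered: (555 − 510.75)² / 510.75 = 3.8337
  white-flowered: (353 − 397.25)² / 397.25 = 4.9290
χ² = 3.8337 + 4.9290 = 8.7627 ≈ 8.763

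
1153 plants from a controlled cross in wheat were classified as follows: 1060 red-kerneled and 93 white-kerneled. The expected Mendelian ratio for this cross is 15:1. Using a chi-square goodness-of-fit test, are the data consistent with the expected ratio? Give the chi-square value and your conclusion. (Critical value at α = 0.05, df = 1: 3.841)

6.489; not consistent

The 15:1 ratio has 16 parts, so with N = 1153 the expected counts are:
  red-kerneled: 1153 × 15/16 = 1080.9375
  white-kerneled: 1153 × 1/16 = 72.0625
χ² = Σ (O − E)² / E
  red-kerneled: (1060 − 1080.9375)² / 1080.9375 = 0.4056
  white-kerneled: (93 − 72.0625)² / 72.0625 = 6.0833
χ² = 0.4056 + 6.0833 = 6.4889 ≈ 6.489
Degrees of freedom = 2 − 1 = 1; critical value at α = 0.05 is 3.841.
Since 6.489 > 3.841, we reject the null hypothesis — the data do not fit the 15:1 ratio.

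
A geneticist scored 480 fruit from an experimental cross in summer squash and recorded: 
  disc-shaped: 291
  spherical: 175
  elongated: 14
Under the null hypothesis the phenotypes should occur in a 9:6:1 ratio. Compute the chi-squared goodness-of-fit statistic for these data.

10.306

The 9:6:1 ratio has 16 parts, so with N = 480 the expected counts are:
  disc-shaped: 480 × 9/16 = 270
  spherical: 480 × 6/16 = 180
  elongated: 480 × 1/16 = 30
χ² = Σ (O − E)² / E
  disc-shaped: (291 − 270)² / 270 = 1.6333
  spherical: (175 − 180)² / 180 = 0.1389
  elongated: (14 − 30)² / 30 = 8.5333
χ² = 1.6333 + 0.1389 + 8.5333 = 10.3055 ≈ 10.306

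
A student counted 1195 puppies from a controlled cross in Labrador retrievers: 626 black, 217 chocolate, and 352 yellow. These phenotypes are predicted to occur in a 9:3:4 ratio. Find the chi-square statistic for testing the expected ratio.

Expected counts for N = 1195 under a 9:3:4 ratio (total parts = 16):
  black: 1195 × 9/16 = 672.1875
  chocolate: 1195 × 3/16 = 224.0625
  yellow: 1195 × 4/16 = 298.75
χ² = Σ (O − E)² / E
  black: (626 − 672.1875)² / 672.1875 = 3.1736
  chocolate: (217 − 224.0625)² / 224.0625 = 0.2226
  yellow: (352 − 298.75)² / 298.75 = 9.4914
χ² = 3.1736 + 0.2226 + 9.4914 = 12.8876 ≈ 12.888

12.888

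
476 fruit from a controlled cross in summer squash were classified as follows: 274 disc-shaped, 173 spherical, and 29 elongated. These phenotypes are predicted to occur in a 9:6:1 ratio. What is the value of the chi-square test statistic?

Under the 9:6:1 hypothesis (Σ ratio = 16, N = 476):
  disc-shaped: 476 × 9/16 = 267.75
  spherical: 476 × 6/16 = 178.5
  elongated: 476 × 1/16 = 29.75
χ² = Σ (O − E)² / E
  disc-shaped: (274 − 267.75)² / 267.75 = 0.1459
  spherical: (173 − 178.5)² / 178.5 = 0.1695
  elongated: (29 − 29.75)² / 29.75 = 0.0189
χ² = 0.1459 + 0.1695 + 0.0189 = 0.3343 ≈ 0.334

0.334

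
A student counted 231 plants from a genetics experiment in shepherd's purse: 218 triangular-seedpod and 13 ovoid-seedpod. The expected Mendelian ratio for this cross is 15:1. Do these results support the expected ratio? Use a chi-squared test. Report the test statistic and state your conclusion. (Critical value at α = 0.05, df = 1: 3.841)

0.153; consistent

Under the 15:1 hypothesis (Σ ratio = 16, N = 231):
  triangular-seedpod: 231 × 15/16 = 216.5625
  ovoid-seedpod: 231 × 1/16 = 14.4375
χ² = Σ (O − E)² / E
  triangular-seedpod: (218 − 216.5625)² / 216.5625 = 0.0095
  ovoid-seedpod: (13 − 14.4375)² / 14.4375 = 0.1431
χ² = 0.0095 + 0.1431 = 0.1526 ≈ 0.153
Degrees of freedom = 2 − 1 = 1; critical value at α = 0.05 is 3.841.
Since 0.153 < 3.841, we fail to reject the null hypothesis — the data are consistent with the 15:1 ratio.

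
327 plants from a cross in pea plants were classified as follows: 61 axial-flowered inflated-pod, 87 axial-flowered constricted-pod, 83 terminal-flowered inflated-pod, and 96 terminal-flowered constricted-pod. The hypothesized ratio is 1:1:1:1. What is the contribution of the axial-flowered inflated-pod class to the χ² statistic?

5.267

Expected counts for N = 327 under a 1:1:1:1 ratio (total parts = 4):
  axial-flowered inflated-pod: 327 × 1/4 = 81.75
  axial-flowered constricted-pod: 327 × 1/4 = 81.75
  terminal-flowered inflated-pod: 327 × 1/4 = 81.75
  terminal-flowered constricted-pod: 327 × 1/4 = 81.75
Contribution of axial-flowered inflated-pod: (61 − 81.75)² / 81.75 = 5.2668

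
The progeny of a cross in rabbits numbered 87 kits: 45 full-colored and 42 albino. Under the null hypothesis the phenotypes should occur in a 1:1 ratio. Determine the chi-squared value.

0.103

Expected counts for N = 87 under a 1:1 ratio (total parts = 2):
  full-colored: 87 × 1/2 = 43.5
  albino: 87 × 1/2 = 43.5
χ² = Σ (O − E)² / E
  full-colored: (45 − 43.5)² / 43.5 = 0.0517
  albino: (42 − 43.5)² / 43.5 = 0.0517
χ² = 0.0517 + 0.0517 = 0.1034 ≈ 0.103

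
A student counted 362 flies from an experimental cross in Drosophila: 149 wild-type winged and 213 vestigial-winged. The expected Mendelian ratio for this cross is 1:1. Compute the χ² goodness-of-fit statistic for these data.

11.315

Under the 1:1 hypothesis (Σ ratio = 2, N = 362):
  wild-type winged: 362 × 1/2 = 181
  vestigial-winged: 362 × 1/2 = 181
χ² = Σ (O − E)² / E
  wild-type winged: (149 − 181)² / 181 = 5.6575
  vestigial-winged: (213 − 181)² / 181 = 5.6575
χ² = 5.6575 + 5.6575 = 11.315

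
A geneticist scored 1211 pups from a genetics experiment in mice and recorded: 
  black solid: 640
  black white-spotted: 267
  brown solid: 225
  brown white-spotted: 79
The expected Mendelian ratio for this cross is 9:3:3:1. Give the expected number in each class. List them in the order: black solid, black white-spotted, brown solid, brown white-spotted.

681.1875, 227.0625, 227.0625, 75.6875

Total ratio parts = 16. Expected numbers out of 1211:
  black solid: 1211 × 9/16 = 681.1875
  black white-spotted: 1211 × 3/16 = 227.0625
  brown solid: 1211 × 3/16 = 227.0625
  brown white-spotted: 1211 × 1/16 = 75.6875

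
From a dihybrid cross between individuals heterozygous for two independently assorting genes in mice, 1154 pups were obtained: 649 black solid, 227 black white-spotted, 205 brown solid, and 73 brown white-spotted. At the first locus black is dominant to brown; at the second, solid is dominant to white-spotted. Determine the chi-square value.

1.130

A dihybrid F₂ with independent assortment and complete dominance at both loci gives a 9:3:3:1 phenotypic ratio.
The 9:3:3:1 ratio has 16 parts, so with N = 1154 the expected counts are:
  black solid: 1154 × 9/16 = 649.125
  black white-spotted: 1154 × 3/16 = 216.375
  brown solid: 1154 × 3/16 = 216.375
  brown white-spotted: 1154 × 1/16 = 72.125
χ² = Σ (O − E)² / E
  black solid: (649 − 649.125)² / 649.125 = 0.0000
  black white-spotted: (227 − 216.375)² / 216.375 = 0.5217
  brown solid: (205 − 216.375)² / 216.375 = 0.5980
  brown white-spotted: (73 − 72.125)² / 72.125 = 0.0106
χ² = 0.0000 + 0.5217 + 0.5980 + 0.0106 = 1.1303 ≈ 1.130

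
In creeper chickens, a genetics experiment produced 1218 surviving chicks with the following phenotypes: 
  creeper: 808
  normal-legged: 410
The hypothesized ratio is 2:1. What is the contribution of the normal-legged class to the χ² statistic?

0.039

Under the 2:1 hypothesis (Σ ratio = 3, N = 1218):
  creeper: 1218 × 2/3 = 812
  normal-legged: 1218 × 1/3 = 406
Contribution of normal-legged: (410 − 406)² / 406 = 0.0394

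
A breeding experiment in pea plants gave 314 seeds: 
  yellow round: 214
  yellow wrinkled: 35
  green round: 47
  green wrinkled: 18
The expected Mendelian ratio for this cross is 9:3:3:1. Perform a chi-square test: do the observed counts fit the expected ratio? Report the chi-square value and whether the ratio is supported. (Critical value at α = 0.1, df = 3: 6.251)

Expected counts for N = 314 under a 9:3:3:1 ratio (total parts = 16):
  yellow round: 314 × 9/16 = 176.625
  yellow wrinkled: 314 × 3/16 = 58.875
  green round: 314 × 3/16 = 58.875
  green wrinkled: 314 × 1/16 = 19.625
χ² = Σ (O − E)² / E
  yellow round: (214 − 176.625)² / 176.625 = 7.9088
  yellow wrinkled: (35 − 58.875)² / 58.875 = 9.6818
  green round: (47 − 58.875)² / 58.875 = 2.3952
  green wrinkled: (18 − 19.625)² / 19.625 = 0.1346
χ² = 7.9088 + 9.6818 + 2.3952 + 0.1346 = 20.1204 ≈ 20.120
Degrees of freedom = 4 − 1 = 3; critical value at α = 0.1 is 6.251.
Since 20.120 > 6.251, we reject the null hypothesis — the data do not fit the 9:3:3:1 ratio.

20.120; not consistent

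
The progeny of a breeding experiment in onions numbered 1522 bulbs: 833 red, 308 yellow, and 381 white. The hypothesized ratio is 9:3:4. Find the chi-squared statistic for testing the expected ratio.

2.419

Expected counts for N = 1522 under a 9:3:4 ratio (total parts = 16):
  red: 1522 × 9/16 = 856.125
  yellow: 1522 × 3/16 = 285.375
  white: 1522 × 4/16 = 380.5
χ² = Σ (O − E)² / E
  red: (833 − 856.125)² / 856.125 = 0.6246
  yellow: (308 − 285.375)² / 285.375 = 1.7937
  white: (381 − 380.5)² / 380.5 = 0.0007
χ² = 0.6246 + 1.7937 + 0.0007 = 2.419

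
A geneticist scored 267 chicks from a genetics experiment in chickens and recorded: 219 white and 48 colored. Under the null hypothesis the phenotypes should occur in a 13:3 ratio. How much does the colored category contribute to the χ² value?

0.085

Total ratio parts = 16. Expected numbers out of 267:
  white: 267 × 13/16 = 216.9375
  colored: 267 × 3/16 = 50.0625
Contribution of colored: (48 − 50.0625)² / 50.0625 = 0.0850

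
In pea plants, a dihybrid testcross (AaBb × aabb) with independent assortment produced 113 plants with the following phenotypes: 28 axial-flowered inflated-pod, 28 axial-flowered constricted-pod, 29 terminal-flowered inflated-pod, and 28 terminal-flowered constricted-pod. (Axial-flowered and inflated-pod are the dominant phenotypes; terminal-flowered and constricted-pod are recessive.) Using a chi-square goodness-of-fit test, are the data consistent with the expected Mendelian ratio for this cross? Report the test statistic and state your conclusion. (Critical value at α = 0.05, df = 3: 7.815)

0.027; consistent

A dihybrid testcross with independent assortment gives a 1:1:1:1 ratio.
Under the 1:1:1:1 hypothesis (Σ ratio = 4, N = 113):
  axial-flowered inflated-pod: 113 × 1/4 = 28.25
  axial-flowered constricted-pod: 113 × 1/4 = 28.25
  terminal-flowered inflated-pod: 113 × 1/4 = 28.25
  terminal-flowered constricted-pod: 113 × 1/4 = 28.25
χ² = Σ (O − E)² / E
  axial-flowered inflated-pod: (28 − 28.25)² / 28.25 = 0.0022
  axial-flowered constricted-pod: (28 − 28.25)² / 28.25 = 0.0022
  terminal-flowered inflated-pod: (29 − 28.25)² / 28.25 = 0.0199
  terminal-flowered constricted-pod: (28 − 28.25)² / 28.25 = 0.0022
χ² = 0.0022 + 0.0022 + 0.0199 + 0.0022 = 0.0265 ≈ 0.027
Degrees of freedom = 4 − 1 = 3; critical value at α = 0.05 is 7.815.
Since 0.027 < 7.815, we fail to reject the null hypothesis — the data are consistent with the 1:1:1:1 ratio.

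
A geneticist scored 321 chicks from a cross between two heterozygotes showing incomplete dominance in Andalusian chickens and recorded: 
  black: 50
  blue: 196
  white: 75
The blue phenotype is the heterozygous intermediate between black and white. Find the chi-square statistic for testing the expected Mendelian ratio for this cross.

With incomplete dominance, a heterozygote × heterozygote cross gives a 1:2:1 phenotypic ratio.
Under the 1:2:1 hypothesis (Σ ratio = 4, N = 321):
  black: 321 × 1/4 = 80.25
  blue: 321 × 2/4 = 160.5
  white: 321 × 1/4 = 80.25
χ² = Σ (O − E)² / E
  black: (50 − 80.25)² / 80.25 = 11.4026
  blue: (196 − 160.5)² / 160.5 = 7.8520
  white: (75 − 80.25)² / 80.25 = 0.3435
χ² = 11.4026 + 7.8520 + 0.3435 = 19.5981 ≈ 19.598

19.598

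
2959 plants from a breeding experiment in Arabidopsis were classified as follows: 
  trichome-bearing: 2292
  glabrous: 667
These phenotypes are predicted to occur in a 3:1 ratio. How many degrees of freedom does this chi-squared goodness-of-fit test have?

A goodness-of-fit test with 2 phenotype classes has df = 2 − 1 = 1.

1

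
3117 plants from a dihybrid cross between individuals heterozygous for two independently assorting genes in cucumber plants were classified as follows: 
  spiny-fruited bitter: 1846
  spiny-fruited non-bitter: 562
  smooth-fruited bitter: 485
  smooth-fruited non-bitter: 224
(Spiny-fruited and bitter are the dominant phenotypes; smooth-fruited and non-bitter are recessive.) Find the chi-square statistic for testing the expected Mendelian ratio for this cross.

27.053

A dihybrid F₂ with independent assortment and complete dominance at both loci gives a 9:3:3:1 phenotypic ratio.
Expected counts for N = 3117 under a 9:3:3:1 ratio (total parts = 16):
  spiny-fruited bitter: 3117 × 9/16 = 1753.3125
  spiny-fruited non-bitter: 3117 × 3/16 = 584.4375
  smooth-fruited bitter: 3117 × 3/16 = 584.4375
  smooth-fruited non-bitter: 3117 × 1/16 = 194.8125
χ² = Σ (O − E)² / E
  spiny-fruited bitter: (1846 − 1753.3125)² / 1753.3125 = 4.8999
  spiny-fruited non-bitter: (562 − 584.4375)² / 584.4375 = 0.8614
  smooth-fruited bitter: (485 − 584.4375)² / 584.4375 = 16.9185
  smooth-fruited non-bitter: (224 − 194.8125)² / 194.8125 = 4.3730
χ² = 4.8999 + 0.8614 + 16.9185 + 4.3730 = 27.0528 ≈ 27.053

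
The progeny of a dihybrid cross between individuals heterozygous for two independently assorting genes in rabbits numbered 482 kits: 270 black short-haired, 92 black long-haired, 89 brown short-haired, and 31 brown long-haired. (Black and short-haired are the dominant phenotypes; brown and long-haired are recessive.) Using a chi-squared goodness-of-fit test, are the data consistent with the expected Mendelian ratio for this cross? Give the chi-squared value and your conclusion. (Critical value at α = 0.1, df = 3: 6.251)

A dihybrid F₂ with independent assortment and complete dominance at both loci gives a 9:3:3:1 phenotypic ratio.
Total ratio parts = 16. Expected numbers out of 482:
  black short-haired: 482 × 9/16 = 271.125
  black long-haired: 482 × 3/16 = 90.375
  brown short-haired: 482 × 3/16 = 90.375
  brown long-haired: 482 × 1/16 = 30.125
χ² = Σ (O − E)² / E
  black short-haired: (270 − 271.125)² / 271.125 = 0.0047
  black long-haired: (92 − 90.375)² / 90.375 = 0.0292
  brown short-haired: (89 − 90.375)² / 90.375 = 0.0209
  brown long-haired: (31 − 30.125)² / 30.125 = 0.0254
χ² = 0.0047 + 0.0292 + 0.0209 + 0.0254 = 0.0802 ≈ 0.080
Degrees of freedom = 4 − 1 = 3; critical value at α = 0.1 is 6.251.
Since 0.080 < 6.251, we fail to reject the null hypothesis — the data are consistent with the 9:3:3:1 ratio.

0.080; consistent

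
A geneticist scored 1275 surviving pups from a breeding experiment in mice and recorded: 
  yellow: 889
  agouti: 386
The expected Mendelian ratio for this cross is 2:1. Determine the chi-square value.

5.368

Under the 2:1 hypothesis (Σ ratio = 3, N = 1275):
  yellow: 1275 × 2/3 = 850
  agouti: 1275 × 1/3 = 425
χ² = Σ (O − E)² / E
  yellow: (889 − 850)² / 850 = 1.7894
  agouti: (386 − 425)² / 425 = 3.5788
χ² = 1.7894 + 3.5788 = 5.3682 ≈ 5.368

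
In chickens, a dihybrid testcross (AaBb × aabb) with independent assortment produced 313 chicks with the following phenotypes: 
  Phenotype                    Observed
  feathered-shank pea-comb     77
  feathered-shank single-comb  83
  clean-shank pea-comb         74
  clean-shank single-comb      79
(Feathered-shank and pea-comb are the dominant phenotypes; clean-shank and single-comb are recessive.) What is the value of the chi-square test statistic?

A dihybrid testcross with independent assortment gives a 1:1:1:1 ratio.
The 1:1:1:1 ratio has 4 parts, so with N = 313 the expected counts are:
  feathered-shank pea-comb: 313 × 1/4 = 78.25
  feathered-shank single-comb: 313 × 1/4 = 78.25
  clean-shank pea-comb: 313 × 1/4 = 78.25
  clean-shank single-comb: 313 × 1/4 = 78.25
χ² = Σ (O − E)² / E
  feathered-shank pea-comb: (77 − 78.25)² / 78.25 = 0.0200
  feathered-shank single-comb: (83 − 78.25)² / 78.25 = 0.2883
  clean-shank pea-comb: (74 − 78.25)² / 78.25 = 0.2308
  clean-shank single-comb: (79 − 78.25)² / 78.25 = 0.0072
χ² = 0.0200 + 0.2883 + 0.2308 + 0.0072 = 0.5463 ≈ 0.546

0.546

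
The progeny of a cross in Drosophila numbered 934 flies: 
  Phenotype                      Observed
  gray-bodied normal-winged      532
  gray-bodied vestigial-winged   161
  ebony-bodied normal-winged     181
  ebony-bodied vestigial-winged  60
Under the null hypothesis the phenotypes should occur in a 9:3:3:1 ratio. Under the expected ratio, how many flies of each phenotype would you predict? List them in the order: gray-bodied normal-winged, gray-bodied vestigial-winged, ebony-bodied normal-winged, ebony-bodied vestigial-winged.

525.375, 175.125, 175.125, 58.375

Expected counts for N = 934 under a 9:3:3:1 ratio (total parts = 16):
  gray-bodied normal-winged: 934 × 9/16 = 525.375
  gray-bodied vestigial-winged: 934 × 3/16 = 175.125
  ebony-bodied normal-winged: 934 × 3/16 = 175.125
  ebony-bodied vestigial-winged: 934 × 1/16 = 58.375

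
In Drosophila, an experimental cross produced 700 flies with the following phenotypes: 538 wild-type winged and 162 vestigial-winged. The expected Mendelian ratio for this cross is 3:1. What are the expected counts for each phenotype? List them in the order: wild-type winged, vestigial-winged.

525, 175

Under the 3:1 hypothesis (Σ ratio = 4, N = 700):
  wild-type winged: 700 × 3/4 = 525
  vestigial-winged: 700 × 1/4 = 175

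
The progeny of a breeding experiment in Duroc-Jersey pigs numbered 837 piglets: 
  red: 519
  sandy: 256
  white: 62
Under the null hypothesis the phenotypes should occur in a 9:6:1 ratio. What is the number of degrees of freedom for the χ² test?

A goodness-of-fit test with 3 phenotype classes has df = 3 − 1 = 2.

2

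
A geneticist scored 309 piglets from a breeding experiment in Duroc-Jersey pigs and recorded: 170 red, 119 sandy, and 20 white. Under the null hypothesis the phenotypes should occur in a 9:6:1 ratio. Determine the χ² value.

The 9:6:1 ratio has 16 parts, so with N = 309 the expected counts are:
  red: 309 × 9/16 = 173.8125
  sandy: 309 × 6/16 = 115.875
  white: 309 × 1/16 = 19.3125
χ² = Σ (O − E)² / E
  red: (170 − 173.8125)² / 173.8125 = 0.0836
  sandy: (119 − 115.875)² / 115.875 = 0.0843
  white: (20 − 19.3125)² / 19.3125 = 0.0245
χ² = 0.0836 + 0.0843 + 0.0245 = 0.1924 ≈ 0.192

0.192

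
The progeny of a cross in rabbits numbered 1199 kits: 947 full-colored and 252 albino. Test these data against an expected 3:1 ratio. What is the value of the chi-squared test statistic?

The 3:1 ratio has 4 parts, so with N = 1199 the expected counts are:
  full-colored: 1199 × 3/4 = 899.25
  albino: 1199 × 1/4 = 299.75
χ² = Σ (O − E)² / E
  full-colored: (947 − 899.25)² / 899.25 = 2.5355
  albino: (252 − 299.75)² / 299.75 = 7.6065
χ² = 2.5355 + 7.6065 = 10.142

10.142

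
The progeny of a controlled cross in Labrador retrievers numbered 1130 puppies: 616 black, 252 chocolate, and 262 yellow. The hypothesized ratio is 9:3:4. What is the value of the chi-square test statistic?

Expected counts for N = 1130 under a 9:3:4 ratio (total parts = 16):
  black: 1130 × 9/16 = 635.625
  chocolate: 1130 × 3/16 = 211.875
  yellow: 1130 × 4/16 = 282.5
χ² = Σ (O − E)² / E
  black: (616 − 635.625)² / 635.625 = 0.6059
  chocolate: (252 − 211.875)² / 211.875 = 7.5989
  yellow: (262 − 282.5)² / 282.5 = 1.4876
χ² = 0.6059 + 7.5989 + 1.4876 = 9.6924 ≈ 9.692

9.692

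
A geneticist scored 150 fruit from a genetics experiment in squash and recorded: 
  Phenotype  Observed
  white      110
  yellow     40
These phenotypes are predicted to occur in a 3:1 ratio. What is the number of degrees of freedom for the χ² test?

A goodness-of-fit test with 2 phenotype classes has df = 2 − 1 = 1.

1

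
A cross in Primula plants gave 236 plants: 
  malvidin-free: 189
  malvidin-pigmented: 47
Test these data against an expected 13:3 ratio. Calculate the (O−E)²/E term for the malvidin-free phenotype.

0.039

Under the 13:3 hypothesis (Σ ratio = 16, N = 236):
  malvidin-free: 236 × 13/16 = 191.75
  malvidin-pigmented: 236 × 3/16 = 44.25
Contribution of malvidin-free: (189 − 191.75)² / 191.75 = 0.0394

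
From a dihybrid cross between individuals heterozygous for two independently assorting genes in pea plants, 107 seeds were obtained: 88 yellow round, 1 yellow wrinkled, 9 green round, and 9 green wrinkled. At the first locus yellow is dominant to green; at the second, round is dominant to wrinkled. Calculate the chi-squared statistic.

A dihybrid F₂ with independent assortment and complete dominance at both loci gives a 9:3:3:1 phenotypic ratio.
Under the 9:3:3:1 hypothesis (Σ ratio = 16, N = 107):
  yellow round: 107 × 9/16 = 60.1875
  yellow wrinkled: 107 × 3/16 = 20.0625
  green round: 107 × 3/16 = 20.0625
  green wrinkled: 107 × 1/16 = 6.6875
χ² = Σ (O − E)² / E
  yellow round: (88 − 60.1875)² / 60.1875 = 12.8521
  yellow wrinkled: (1 − 20.0625)² / 20.0625 = 18.1123
  green round: (9 − 20.0625)² / 20.0625 = 6.0999
  green wrinkled: (9 − 6.6875)² / 6.6875 = 0.7996
χ² = 12.8521 + 18.1123 + 6.0999 + 0.7996 = 37.8639 ≈ 37.864

37.864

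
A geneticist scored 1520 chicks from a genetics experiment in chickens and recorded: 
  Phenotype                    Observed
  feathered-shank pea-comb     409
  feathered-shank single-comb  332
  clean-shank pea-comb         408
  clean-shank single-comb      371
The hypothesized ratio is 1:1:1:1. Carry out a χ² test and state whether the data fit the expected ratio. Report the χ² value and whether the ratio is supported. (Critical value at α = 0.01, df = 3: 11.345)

10.553; consistent

The 1:1:1:1 ratio has 4 parts, so with N = 1520 the expected counts are:
  feathered-shank pea-comb: 1520 × 1/4 = 380
  feathered-shank single-comb: 1520 × 1/4 = 380
  clean-shank pea-comb: 1520 × 1/4 = 380
  clean-shank single-comb: 1520 × 1/4 = 380
χ² = Σ (O − E)² / E
  feathered-shank pea-comb: (409 − 380)² / 380 = 2.2132
  feathered-shank single-comb: (332 − 380)² / 380 = 6.0632
  clean-shank pea-comb: (408 − 380)² / 380 = 2.0632
  clean-shank single-comb: (371 − 380)² / 380 = 0.2132
χ² = 2.2132 + 6.0632 + 2.0632 + 0.2132 = 10.5528 ≈ 10.553
Degrees of freedom = 4 − 1 = 3; critical value at α = 0.01 is 11.345.
Since 10.553 < 11.345, we fail to reject the null hypothesis — the data are consistent with the 1:1:1:1 ratio.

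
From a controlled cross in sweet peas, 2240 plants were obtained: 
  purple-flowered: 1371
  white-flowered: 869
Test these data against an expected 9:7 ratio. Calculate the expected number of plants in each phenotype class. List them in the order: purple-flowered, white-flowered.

1260, 980

Under the 9:7 hypothesis (Σ ratio = 16, N = 2240):
  purple-flowered: 2240 × 9/16 = 1260
  white-flowered: 2240 × 7/16 = 980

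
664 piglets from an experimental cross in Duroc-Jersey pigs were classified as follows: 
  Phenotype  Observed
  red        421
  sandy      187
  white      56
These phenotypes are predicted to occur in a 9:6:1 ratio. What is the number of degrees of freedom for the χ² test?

A goodness-of-fit test with 3 phenotype classes has df = 3 − 1 = 2.

2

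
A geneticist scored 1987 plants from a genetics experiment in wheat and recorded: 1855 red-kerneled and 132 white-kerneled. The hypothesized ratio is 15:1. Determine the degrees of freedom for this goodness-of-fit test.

1

A goodness-of-fit test with 2 phenotype classes has df = 2 − 1 = 1.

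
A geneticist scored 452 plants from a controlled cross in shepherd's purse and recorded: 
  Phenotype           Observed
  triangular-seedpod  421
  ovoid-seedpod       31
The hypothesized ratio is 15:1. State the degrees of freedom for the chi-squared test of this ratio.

A goodness-of-fit test with 2 phenotype classes has df = 2 − 1 = 1.

1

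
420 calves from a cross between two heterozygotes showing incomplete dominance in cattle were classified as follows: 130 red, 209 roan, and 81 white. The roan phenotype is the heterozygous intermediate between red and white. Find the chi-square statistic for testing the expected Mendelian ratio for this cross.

11.443

With incomplete dominance, a heterozygote × heterozygote cross gives a 1:2:1 phenotypic ratio.
Total ratio parts = 4. Expected numbers out of 420:
  red: 420 × 1/4 = 105
  roan: 420 × 2/4 = 210
  white: 420 × 1/4 = 105
χ² = Σ (O − E)² / E
  red: (130 − 105)² / 105 = 5.9524
  roan: (209 − 210)² / 210 = 0.0048
  white: (81 − 105)² / 105 = 5.4857
χ² = 5.9524 + 0.0048 + 5.4857 = 11.4429 ≈ 11.443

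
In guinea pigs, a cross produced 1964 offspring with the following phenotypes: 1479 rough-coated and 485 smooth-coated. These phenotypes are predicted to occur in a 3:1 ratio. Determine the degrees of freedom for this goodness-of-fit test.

1

A goodness-of-fit test with 2 phenotype classes has df = 2 − 1 = 1.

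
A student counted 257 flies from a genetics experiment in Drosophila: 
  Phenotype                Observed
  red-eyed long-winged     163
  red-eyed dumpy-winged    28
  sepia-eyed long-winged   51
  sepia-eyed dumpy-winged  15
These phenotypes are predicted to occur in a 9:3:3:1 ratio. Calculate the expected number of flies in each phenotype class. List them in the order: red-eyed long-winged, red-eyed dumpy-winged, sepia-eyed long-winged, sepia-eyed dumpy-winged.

144.5625, 48.1875, 48.1875, 16.0625

Under the 9:3:3:1 hypothesis (Σ ratio = 16, N = 257):
  red-eyed long-winged: 257 × 9/16 = 144.5625
  red-eyed dumpy-winged: 257 × 3/16 = 48.1875
  sepia-eyed long-winged: 257 × 3/16 = 48.1875
  sepia-eyed dumpy-winged: 257 × 1/16 = 16.0625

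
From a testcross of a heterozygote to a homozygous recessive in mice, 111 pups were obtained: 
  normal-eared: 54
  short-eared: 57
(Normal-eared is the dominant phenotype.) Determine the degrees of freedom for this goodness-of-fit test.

1

A testcross of a heterozygote (Aa × aa) gives a 1:1 phenotypic ratio.
A goodness-of-fit test with 2 phenotype classes has df = 2 − 1 = 1.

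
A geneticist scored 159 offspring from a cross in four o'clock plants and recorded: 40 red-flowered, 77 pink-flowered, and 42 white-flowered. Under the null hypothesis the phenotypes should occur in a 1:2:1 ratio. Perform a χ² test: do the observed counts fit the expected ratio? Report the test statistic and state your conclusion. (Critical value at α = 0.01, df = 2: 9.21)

Total ratio parts = 4. Expected numbers out of 159:
  red-flowered: 159 × 1/4 = 39.75
  pink-flowered: 159 × 2/4 = 79.5
  white-flowered: 159 × 1/4 = 39.75
χ² = Σ (O − E)² / E
  red-flowered: (40 − 39.75)² / 39.75 = 0.0016
  pink-flowered: (77 − 79.5)² / 79.5 = 0.0786
  white-flowered: (42 − 39.75)² / 39.75 = 0.1274
χ² = 0.0016 + 0.0786 + 0.1274 = 0.2076 ≈ 0.208
Degrees of freedom = 3 − 1 = 2; critical value at α = 0.01 is 9.21.
Since 0.208 < 9.21, we fail to reject the null hypothesis — the data are consistent with the 1:2:1 ratio.

0.208; consistent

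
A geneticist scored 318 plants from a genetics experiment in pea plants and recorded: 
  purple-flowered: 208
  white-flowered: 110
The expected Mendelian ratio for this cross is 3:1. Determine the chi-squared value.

15.602

Under the 3:1 hypothesis (Σ ratio = 4, N = 318):
  purple-flowered: 318 × 3/4 = 238.5
  white-flowered: 318 × 1/4 = 79.5
χ² = Σ (O − E)² / E
  purple-flowered: (208 − 238.5)² / 238.5 = 3.9004
  white-flowered: (110 − 79.5)² / 79.5 = 11.7013
χ² = 3.9004 + 11.7013 = 15.6017 ≈ 15.602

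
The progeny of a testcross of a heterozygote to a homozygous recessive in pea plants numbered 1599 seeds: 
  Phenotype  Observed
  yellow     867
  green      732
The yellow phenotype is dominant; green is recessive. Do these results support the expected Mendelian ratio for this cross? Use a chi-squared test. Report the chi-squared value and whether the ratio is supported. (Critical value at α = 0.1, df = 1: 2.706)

11.398; not consistent

A testcross of a heterozygote (Aa × aa) gives a 1:1 phenotypic ratio.
Total ratio parts = 2. Expected numbers out of 1599:
  yellow: 1599 × 1/2 = 799.5
  green: 1599 × 1/2 = 799.5
χ² = Σ (O − E)² / E
  yellow: (867 − 799.5)² / 799.5 = 5.6989
  green: (732 − 799.5)² / 799.5 = 5.6989
χ² = 5.6989 + 5.6989 = 11.3978 ≈ 11.398
Degrees of freedom = 2 − 1 = 1; critical value at α = 0.1 is 2.706.
Since 11.398 > 2.706, we reject the null hypothesis — the data do not fit the 1:1 ratio.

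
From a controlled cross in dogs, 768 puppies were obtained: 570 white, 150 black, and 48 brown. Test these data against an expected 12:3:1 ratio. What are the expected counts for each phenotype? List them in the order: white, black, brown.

576, 144, 48

Under the 12:3:1 hypothesis (Σ ratio = 16, N = 768):
  white: 768 × 12/16 = 576
  black: 768 × 3/16 = 144
  brown: 768 × 1/16 = 48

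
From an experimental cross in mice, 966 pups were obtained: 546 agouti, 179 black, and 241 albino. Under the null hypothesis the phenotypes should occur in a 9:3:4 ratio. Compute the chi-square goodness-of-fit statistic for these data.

The 9:3:4 ratio has 16 parts, so with N = 966 the expected counts are:
  agouti: 966 × 9/16 = 543.375
  black: 966 × 3/16 = 181.125
  albino: 966 × 4/16 = 241.5
χ² = Σ (O − E)² / E
  agouti: (546 − 543.375)² / 543.375 = 0.0127
  black: (179 − 181.125)² / 181.125 = 0.0249
  albino: (241 − 241.5)² / 241.5 = 0.0010
χ² = 0.0127 + 0.0249 + 0.0010 = 0.0386 ≈ 0.039

0.039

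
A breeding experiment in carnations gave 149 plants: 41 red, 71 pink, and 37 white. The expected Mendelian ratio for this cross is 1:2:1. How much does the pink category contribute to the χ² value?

Under the 1:2:1 hypothesis (Σ ratio = 4, N = 149):
  red: 149 × 1/4 = 37.25
  pink: 149 × 2/4 = 74.5
  white: 149 × 1/4 = 37.25
Contribution of pink: (71 − 74.5)² / 74.5 = 0.1644

0.164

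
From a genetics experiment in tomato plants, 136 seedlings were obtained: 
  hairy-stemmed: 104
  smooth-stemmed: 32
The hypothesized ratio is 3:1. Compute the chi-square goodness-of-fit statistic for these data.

Under the 3:1 hypothesis (Σ ratio = 4, N = 136):
  hairy-stemmed: 136 × 3/4 = 102
  smooth-stemmed: 136 × 1/4 = 34
χ² = Σ (O − E)² / E
  hairy-stemmed: (104 − 102)² / 102 = 0.0392
  smooth-stemmed: (32 − 34)² / 34 = 0.1176
χ² = 0.0392 + 0.1176 = 0.1568 ≈ 0.157

0.157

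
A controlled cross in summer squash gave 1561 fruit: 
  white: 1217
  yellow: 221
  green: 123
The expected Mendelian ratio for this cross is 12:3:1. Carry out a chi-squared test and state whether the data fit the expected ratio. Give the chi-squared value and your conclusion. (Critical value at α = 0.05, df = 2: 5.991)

Under the 12:3:1 hypothesis (Σ ratio = 16, N = 1561):
  white: 1561 × 12/16 = 1170.75
  yellow: 1561 × 3/16 = 292.6875
  green: 1561 × 1/16 = 97.5625
χ² = Σ (O − E)² / E
  white: (1217 − 1170.75)² / 1170.75 = 1.8271
  yellow: (221 − 292.6875)² / 292.6875 = 17.5583
  green: (123 − 97.5625)² / 97.5625 = 6.6323
χ² = 1.8271 + 17.5583 + 6.6323 = 26.0177 ≈ 26.018
Degrees of freedom = 3 − 1 = 2; critical value at α = 0.05 is 5.991.
Since 26.018 > 5.991, we reject the null hypothesis — the data do not fit the 12:3:1 ratio.

26.018; not consistent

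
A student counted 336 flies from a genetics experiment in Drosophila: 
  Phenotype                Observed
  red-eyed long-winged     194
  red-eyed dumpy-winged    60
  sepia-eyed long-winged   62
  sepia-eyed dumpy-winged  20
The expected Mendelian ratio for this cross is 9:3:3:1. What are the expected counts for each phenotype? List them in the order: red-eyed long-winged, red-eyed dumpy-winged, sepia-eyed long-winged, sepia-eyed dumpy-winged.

Expected counts for N = 336 under a 9:3:3:1 ratio (total parts = 16):
  red-eyed long-winged: 336 × 9/16 = 189
  red-eyed dumpy-winged: 336 × 3/16 = 63
  sepia-eyed long-winged: 336 × 3/16 = 63
  sepia-eyed dumpy-winged: 336 × 1/16 = 21

189, 63, 63, 21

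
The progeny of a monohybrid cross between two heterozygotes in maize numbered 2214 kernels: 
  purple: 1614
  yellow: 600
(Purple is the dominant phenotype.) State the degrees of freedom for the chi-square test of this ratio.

1

For a monohybrid cross between heterozygotes with complete dominance, the expected phenotypic ratio is 3:1.
A goodness-of-fit test with 2 phenotype classes has df = 2 − 1 = 1.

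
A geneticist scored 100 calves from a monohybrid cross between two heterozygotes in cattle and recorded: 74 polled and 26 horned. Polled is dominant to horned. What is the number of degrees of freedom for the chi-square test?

For a monohybrid cross between heterozygotes with complete dominance, the expected phenotypic ratio is 3:1.
A goodness-of-fit test with 2 phenotype classes has df = 2 − 1 = 1.

1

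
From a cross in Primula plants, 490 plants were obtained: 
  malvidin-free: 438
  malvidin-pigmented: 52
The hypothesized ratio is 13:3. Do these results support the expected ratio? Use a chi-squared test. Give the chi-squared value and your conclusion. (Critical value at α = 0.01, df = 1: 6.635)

21.300; not consistent

The 13:3 ratio has 16 parts, so with N = 490 the expected counts are:
  malvidin-free: 490 × 13/16 = 398.125
  malvidin-pigmented: 490 × 3/16 = 91.875
χ² = Σ (O − E)² / E
  malvidin-free: (438 − 398.125)² / 398.125 = 3.9938
  malvidin-pigmented: (52 − 91.875)² / 91.875 = 17.3063
χ² = 3.9938 + 17.3063 = 21.3001 ≈ 21.300
Degrees of freedom = 2 − 1 = 1; critical value at α = 0.01 is 6.635.
Since 21.300 > 6.635, we reject the null hypothesis — the data do not fit the 13:3 ratio.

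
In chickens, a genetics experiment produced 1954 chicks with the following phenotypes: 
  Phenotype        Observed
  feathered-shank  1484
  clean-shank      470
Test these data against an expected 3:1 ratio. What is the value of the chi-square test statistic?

0.934

Expected counts for N = 1954 under a 3:1 ratio (total parts = 4):
  feathered-shank: 1954 × 3/4 = 1465.5
  clean-shank: 1954 × 1/4 = 488.5
χ² = Σ (O − E)² / E
  feathered-shank: (1484 − 1465.5)² / 1465.5 = 0.2335
  clean-shank: (470 − 488.5)² / 488.5 = 0.7006
χ² = 0.2335 + 0.7006 = 0.9341 ≈ 0.934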